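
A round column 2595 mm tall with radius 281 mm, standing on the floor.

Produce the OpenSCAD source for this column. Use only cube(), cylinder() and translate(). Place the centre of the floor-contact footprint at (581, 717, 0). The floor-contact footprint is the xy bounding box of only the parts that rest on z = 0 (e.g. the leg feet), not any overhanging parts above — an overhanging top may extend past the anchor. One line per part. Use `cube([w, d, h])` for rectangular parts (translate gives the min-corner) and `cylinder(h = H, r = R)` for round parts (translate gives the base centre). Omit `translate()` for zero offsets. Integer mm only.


translate([581, 717, 0]) cylinder(h = 2595, r = 281);


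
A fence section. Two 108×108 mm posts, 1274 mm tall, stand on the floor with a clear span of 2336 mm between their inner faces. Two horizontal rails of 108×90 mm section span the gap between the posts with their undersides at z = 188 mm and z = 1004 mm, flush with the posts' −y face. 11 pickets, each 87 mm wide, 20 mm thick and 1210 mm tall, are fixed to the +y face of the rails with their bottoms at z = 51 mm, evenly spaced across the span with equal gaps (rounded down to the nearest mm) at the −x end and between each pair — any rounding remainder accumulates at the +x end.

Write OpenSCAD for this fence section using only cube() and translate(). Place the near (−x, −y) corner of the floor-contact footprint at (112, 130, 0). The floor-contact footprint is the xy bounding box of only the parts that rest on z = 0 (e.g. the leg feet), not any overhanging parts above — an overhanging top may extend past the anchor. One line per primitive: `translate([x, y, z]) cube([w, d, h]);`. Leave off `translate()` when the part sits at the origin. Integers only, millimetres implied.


translate([112, 130, 0]) cube([108, 108, 1274]);
translate([2556, 130, 0]) cube([108, 108, 1274]);
translate([220, 130, 188]) cube([2336, 108, 90]);
translate([220, 130, 1004]) cube([2336, 108, 90]);
translate([334, 238, 51]) cube([87, 20, 1210]);
translate([535, 238, 51]) cube([87, 20, 1210]);
translate([736, 238, 51]) cube([87, 20, 1210]);
translate([937, 238, 51]) cube([87, 20, 1210]);
translate([1138, 238, 51]) cube([87, 20, 1210]);
translate([1339, 238, 51]) cube([87, 20, 1210]);
translate([1540, 238, 51]) cube([87, 20, 1210]);
translate([1741, 238, 51]) cube([87, 20, 1210]);
translate([1942, 238, 51]) cube([87, 20, 1210]);
translate([2143, 238, 51]) cube([87, 20, 1210]);
translate([2344, 238, 51]) cube([87, 20, 1210]);


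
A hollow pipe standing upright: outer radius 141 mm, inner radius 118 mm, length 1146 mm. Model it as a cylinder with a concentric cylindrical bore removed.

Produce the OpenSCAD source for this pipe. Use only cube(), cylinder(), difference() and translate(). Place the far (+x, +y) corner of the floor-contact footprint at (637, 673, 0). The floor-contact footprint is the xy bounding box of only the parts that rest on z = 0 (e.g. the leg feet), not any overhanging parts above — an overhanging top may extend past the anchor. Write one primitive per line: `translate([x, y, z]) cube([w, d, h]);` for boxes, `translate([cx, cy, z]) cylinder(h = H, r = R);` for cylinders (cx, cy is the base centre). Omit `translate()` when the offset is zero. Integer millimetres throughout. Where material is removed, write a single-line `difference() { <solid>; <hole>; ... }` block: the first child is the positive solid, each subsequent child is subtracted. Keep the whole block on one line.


difference() { translate([496, 532, 0]) cylinder(h = 1146, r = 141); translate([496, 532, 0]) cylinder(h = 1146, r = 118); }


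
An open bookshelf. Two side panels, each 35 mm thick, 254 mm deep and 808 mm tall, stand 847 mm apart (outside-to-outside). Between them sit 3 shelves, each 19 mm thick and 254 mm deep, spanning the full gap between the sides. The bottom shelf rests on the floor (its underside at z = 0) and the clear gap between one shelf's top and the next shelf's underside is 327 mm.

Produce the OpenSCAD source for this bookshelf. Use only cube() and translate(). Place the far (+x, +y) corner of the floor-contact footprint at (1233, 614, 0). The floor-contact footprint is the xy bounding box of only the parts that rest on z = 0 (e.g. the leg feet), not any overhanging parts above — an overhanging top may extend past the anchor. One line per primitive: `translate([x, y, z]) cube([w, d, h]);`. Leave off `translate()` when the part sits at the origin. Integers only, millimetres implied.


translate([386, 360, 0]) cube([35, 254, 808]);
translate([1198, 360, 0]) cube([35, 254, 808]);
translate([421, 360, 0]) cube([777, 254, 19]);
translate([421, 360, 346]) cube([777, 254, 19]);
translate([421, 360, 692]) cube([777, 254, 19]);


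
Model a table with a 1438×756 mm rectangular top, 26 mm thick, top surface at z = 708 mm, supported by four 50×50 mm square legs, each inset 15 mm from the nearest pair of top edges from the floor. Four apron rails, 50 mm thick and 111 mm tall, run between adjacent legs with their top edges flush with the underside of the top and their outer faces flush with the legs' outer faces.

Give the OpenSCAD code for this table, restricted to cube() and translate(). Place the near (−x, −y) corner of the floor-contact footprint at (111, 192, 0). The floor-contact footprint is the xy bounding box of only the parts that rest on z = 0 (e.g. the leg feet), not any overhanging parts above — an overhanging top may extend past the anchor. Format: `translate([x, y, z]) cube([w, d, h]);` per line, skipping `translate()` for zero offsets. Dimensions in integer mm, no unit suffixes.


// leg_h = 708 - 26 = 682
// apron z = 682 - 111 = 571
translate([96, 177, 682]) cube([1438, 756, 26]);
translate([111, 192, 0]) cube([50, 50, 682]);
translate([1469, 192, 0]) cube([50, 50, 682]);
translate([111, 868, 0]) cube([50, 50, 682]);
translate([1469, 868, 0]) cube([50, 50, 682]);
translate([161, 192, 571]) cube([1308, 50, 111]);
translate([161, 868, 571]) cube([1308, 50, 111]);
translate([111, 242, 571]) cube([50, 626, 111]);
translate([1469, 242, 571]) cube([50, 626, 111]);


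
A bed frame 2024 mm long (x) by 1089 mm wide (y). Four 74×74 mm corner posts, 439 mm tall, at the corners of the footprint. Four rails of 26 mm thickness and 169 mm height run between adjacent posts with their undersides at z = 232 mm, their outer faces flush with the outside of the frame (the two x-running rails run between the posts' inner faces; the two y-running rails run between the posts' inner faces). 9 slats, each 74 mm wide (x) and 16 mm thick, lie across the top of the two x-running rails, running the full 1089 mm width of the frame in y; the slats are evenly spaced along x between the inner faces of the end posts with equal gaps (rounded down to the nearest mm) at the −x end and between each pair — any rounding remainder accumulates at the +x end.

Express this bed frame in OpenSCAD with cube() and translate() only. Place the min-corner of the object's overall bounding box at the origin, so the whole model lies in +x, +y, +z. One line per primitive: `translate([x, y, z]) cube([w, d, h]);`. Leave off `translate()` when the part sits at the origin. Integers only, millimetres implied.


cube([74, 74, 439]);
translate([0, 1015, 0]) cube([74, 74, 439]);
translate([1950, 0, 0]) cube([74, 74, 439]);
translate([1950, 1015, 0]) cube([74, 74, 439]);
translate([74, 0, 232]) cube([1876, 26, 169]);
translate([74, 1063, 232]) cube([1876, 26, 169]);
translate([0, 74, 232]) cube([26, 941, 169]);
translate([1998, 74, 232]) cube([26, 941, 169]);
translate([195, 0, 401]) cube([74, 1089, 16]);
translate([390, 0, 401]) cube([74, 1089, 16]);
translate([585, 0, 401]) cube([74, 1089, 16]);
translate([780, 0, 401]) cube([74, 1089, 16]);
translate([975, 0, 401]) cube([74, 1089, 16]);
translate([1170, 0, 401]) cube([74, 1089, 16]);
translate([1365, 0, 401]) cube([74, 1089, 16]);
translate([1560, 0, 401]) cube([74, 1089, 16]);
translate([1755, 0, 401]) cube([74, 1089, 16]);


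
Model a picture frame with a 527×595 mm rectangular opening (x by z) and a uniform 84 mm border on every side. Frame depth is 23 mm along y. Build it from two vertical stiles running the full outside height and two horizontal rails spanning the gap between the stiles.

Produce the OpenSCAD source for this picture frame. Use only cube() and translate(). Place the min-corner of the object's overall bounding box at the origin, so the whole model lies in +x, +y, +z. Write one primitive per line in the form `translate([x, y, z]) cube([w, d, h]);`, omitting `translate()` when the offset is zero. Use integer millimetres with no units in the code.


cube([84, 23, 763]);
translate([611, 0, 0]) cube([84, 23, 763]);
translate([84, 0, 0]) cube([527, 23, 84]);
translate([84, 0, 679]) cube([527, 23, 84]);


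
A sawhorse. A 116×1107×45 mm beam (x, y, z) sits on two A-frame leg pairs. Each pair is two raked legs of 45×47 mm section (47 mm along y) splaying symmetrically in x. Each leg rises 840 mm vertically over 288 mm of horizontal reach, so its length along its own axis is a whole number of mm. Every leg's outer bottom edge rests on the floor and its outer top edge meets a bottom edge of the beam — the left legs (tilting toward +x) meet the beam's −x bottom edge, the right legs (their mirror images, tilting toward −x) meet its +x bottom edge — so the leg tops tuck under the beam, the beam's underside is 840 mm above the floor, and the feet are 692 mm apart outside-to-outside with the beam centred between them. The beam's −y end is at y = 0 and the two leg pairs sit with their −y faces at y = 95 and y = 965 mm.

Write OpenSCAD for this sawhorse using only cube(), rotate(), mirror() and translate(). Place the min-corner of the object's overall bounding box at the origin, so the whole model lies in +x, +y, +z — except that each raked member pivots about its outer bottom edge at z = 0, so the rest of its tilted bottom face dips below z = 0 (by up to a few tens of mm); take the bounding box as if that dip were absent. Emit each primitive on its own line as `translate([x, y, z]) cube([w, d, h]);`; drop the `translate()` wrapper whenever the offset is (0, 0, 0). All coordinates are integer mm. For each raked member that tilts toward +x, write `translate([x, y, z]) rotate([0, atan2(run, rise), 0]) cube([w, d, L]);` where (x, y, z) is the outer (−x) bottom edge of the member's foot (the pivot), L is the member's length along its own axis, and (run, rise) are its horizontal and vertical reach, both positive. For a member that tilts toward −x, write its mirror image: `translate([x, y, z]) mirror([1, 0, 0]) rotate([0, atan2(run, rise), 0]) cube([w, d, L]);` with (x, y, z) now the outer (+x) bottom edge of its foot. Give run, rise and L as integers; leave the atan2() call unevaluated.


translate([288, 0, 840]) cube([116, 1107, 45]);
translate([0, 95, 0]) rotate([0, atan2(288, 840), 0]) cube([45, 47, 888]);
translate([692, 95, 0]) mirror([1, 0, 0]) rotate([0, atan2(288, 840), 0]) cube([45, 47, 888]);
translate([0, 965, 0]) rotate([0, atan2(288, 840), 0]) cube([45, 47, 888]);
translate([692, 965, 0]) mirror([1, 0, 0]) rotate([0, atan2(288, 840), 0]) cube([45, 47, 888]);


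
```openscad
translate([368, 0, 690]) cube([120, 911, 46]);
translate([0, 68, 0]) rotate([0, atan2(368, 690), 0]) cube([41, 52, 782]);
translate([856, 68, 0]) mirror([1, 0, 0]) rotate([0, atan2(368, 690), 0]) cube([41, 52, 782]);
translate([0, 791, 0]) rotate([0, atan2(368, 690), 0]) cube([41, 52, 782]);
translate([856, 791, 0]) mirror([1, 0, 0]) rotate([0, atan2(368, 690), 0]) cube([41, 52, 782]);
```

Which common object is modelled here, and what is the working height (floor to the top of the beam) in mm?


A sawhorse. The overall height is 736 mm.

A beam across two mirrored pairs of raked legs — a sawhorse. The beam's underside is at z = 690 (matching the legs' vertical rise in atan2(368, 690)) and the beam is 46 mm tall, so its top is at 690 + 46 = 736 mm. The raked legs top out at the beam's underside, so that is the highest point.


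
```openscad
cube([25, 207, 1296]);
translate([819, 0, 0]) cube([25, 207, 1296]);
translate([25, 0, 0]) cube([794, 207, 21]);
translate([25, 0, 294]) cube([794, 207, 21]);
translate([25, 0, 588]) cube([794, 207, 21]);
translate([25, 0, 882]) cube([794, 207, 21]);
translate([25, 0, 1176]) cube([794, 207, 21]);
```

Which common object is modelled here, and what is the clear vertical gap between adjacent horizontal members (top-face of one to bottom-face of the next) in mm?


A bookshelf. The clear shelf gap is 273 mm.

Two tall side panels with 5 horizontal boards between them — a bookshelf. The first two shelf undersides are at z = 0 and z = 294; with shelf thickness 21, the clear gap is 294 − 0 − 21 = 273 mm.


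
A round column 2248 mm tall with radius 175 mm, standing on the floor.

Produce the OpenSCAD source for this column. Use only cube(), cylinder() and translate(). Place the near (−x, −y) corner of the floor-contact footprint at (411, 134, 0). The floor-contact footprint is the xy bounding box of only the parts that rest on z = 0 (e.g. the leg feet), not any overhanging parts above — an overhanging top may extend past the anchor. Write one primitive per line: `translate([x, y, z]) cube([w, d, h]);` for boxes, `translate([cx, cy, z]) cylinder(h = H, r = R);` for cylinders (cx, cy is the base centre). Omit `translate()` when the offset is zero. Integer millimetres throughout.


translate([586, 309, 0]) cylinder(h = 2248, r = 175);


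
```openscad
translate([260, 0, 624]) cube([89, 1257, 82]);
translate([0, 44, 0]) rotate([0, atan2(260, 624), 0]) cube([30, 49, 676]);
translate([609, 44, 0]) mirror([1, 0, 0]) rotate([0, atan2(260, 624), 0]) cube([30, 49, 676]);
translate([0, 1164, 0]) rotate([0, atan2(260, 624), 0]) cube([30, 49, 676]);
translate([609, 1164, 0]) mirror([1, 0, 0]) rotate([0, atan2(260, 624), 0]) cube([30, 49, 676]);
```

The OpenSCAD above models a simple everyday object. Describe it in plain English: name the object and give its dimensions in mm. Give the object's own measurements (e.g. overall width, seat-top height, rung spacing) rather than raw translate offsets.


A sawhorse. A 89×1257×82 mm beam (x, y, z) sits on two A-frame leg pairs. Each pair is two raked legs of 30×49 mm section (49 mm along y) splaying symmetrically in x. Each leg rises 624 mm vertically over 260 mm of horizontal reach and is 676 mm long along its own axis. Every leg's outer bottom edge rests on the floor and its outer top edge meets a bottom edge of the beam — the left legs (tilting toward +x) meet the beam's −x bottom edge, the right legs (their mirror images, tilting toward −x) meet its +x bottom edge — so the leg tops tuck under the beam, the beam's underside is 624 mm above the floor, and the feet are 609 mm apart outside-to-outside with the beam centred between them. The two leg pairs are set in 44 mm from either end of the beam.


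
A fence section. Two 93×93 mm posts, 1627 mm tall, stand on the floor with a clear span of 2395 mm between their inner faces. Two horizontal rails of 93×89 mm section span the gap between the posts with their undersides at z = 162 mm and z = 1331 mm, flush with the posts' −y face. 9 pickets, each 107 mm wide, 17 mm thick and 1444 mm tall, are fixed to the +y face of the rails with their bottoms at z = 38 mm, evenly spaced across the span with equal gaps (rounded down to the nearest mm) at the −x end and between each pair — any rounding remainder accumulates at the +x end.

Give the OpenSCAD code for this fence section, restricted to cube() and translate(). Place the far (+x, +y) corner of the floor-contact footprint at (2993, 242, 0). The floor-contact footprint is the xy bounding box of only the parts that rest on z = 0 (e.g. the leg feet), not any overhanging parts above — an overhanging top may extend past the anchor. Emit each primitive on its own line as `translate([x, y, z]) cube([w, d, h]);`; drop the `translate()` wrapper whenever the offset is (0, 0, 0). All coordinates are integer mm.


translate([412, 149, 0]) cube([93, 93, 1627]);
translate([2900, 149, 0]) cube([93, 93, 1627]);
translate([505, 149, 162]) cube([2395, 93, 89]);
translate([505, 149, 1331]) cube([2395, 93, 89]);
translate([648, 242, 38]) cube([107, 17, 1444]);
translate([898, 242, 38]) cube([107, 17, 1444]);
translate([1148, 242, 38]) cube([107, 17, 1444]);
translate([1398, 242, 38]) cube([107, 17, 1444]);
translate([1648, 242, 38]) cube([107, 17, 1444]);
translate([1898, 242, 38]) cube([107, 17, 1444]);
translate([2148, 242, 38]) cube([107, 17, 1444]);
translate([2398, 242, 38]) cube([107, 17, 1444]);
translate([2648, 242, 38]) cube([107, 17, 1444]);


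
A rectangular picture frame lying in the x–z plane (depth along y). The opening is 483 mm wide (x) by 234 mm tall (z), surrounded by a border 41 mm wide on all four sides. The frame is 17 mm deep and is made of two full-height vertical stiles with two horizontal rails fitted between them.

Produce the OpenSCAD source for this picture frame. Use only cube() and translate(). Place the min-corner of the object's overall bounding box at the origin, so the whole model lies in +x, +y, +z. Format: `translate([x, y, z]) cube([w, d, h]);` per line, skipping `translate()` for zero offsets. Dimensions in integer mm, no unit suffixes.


cube([41, 17, 316]);
translate([524, 0, 0]) cube([41, 17, 316]);
translate([41, 0, 0]) cube([483, 17, 41]);
translate([41, 0, 275]) cube([483, 17, 41]);


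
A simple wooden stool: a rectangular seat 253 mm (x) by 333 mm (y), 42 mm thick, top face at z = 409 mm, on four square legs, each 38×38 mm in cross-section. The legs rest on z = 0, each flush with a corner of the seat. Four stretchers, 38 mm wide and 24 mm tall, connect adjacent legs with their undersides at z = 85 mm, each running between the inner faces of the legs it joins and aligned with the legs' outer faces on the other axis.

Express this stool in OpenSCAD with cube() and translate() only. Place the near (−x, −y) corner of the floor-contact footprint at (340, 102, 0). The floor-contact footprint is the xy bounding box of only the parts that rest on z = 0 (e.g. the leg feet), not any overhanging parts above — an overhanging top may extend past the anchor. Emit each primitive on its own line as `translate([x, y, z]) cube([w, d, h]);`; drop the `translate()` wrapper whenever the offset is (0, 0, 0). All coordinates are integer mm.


translate([340, 102, 367]) cube([253, 333, 42]);
translate([340, 102, 0]) cube([38, 38, 367]);
translate([555, 102, 0]) cube([38, 38, 367]);
translate([340, 397, 0]) cube([38, 38, 367]);
translate([555, 397, 0]) cube([38, 38, 367]);
translate([378, 102, 85]) cube([177, 38, 24]);
translate([378, 397, 85]) cube([177, 38, 24]);
translate([340, 140, 85]) cube([38, 257, 24]);
translate([555, 140, 85]) cube([38, 257, 24]);


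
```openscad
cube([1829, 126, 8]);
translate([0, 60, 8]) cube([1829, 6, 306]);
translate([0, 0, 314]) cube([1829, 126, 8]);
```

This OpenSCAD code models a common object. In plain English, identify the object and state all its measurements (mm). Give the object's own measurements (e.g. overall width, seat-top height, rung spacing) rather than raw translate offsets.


An I-beam lying along x, 1829 mm long. Overall section height 322 mm. Two flanges 126 mm wide (y) and 8 mm thick, one on the floor and one at the top; a web 6 mm thick runs between them, centred on the flange width.


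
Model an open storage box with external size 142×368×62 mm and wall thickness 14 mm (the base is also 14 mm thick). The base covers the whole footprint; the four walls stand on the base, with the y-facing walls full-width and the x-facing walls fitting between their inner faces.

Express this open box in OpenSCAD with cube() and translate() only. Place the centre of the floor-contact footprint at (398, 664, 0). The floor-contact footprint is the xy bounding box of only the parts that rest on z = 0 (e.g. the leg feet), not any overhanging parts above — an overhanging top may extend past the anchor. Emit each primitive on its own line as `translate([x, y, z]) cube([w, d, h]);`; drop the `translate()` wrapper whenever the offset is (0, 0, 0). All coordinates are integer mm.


translate([327, 480, 0]) cube([142, 368, 14]);
translate([327, 480, 14]) cube([142, 14, 48]);
translate([327, 834, 14]) cube([142, 14, 48]);
translate([327, 494, 14]) cube([14, 340, 48]);
translate([455, 494, 14]) cube([14, 340, 48]);


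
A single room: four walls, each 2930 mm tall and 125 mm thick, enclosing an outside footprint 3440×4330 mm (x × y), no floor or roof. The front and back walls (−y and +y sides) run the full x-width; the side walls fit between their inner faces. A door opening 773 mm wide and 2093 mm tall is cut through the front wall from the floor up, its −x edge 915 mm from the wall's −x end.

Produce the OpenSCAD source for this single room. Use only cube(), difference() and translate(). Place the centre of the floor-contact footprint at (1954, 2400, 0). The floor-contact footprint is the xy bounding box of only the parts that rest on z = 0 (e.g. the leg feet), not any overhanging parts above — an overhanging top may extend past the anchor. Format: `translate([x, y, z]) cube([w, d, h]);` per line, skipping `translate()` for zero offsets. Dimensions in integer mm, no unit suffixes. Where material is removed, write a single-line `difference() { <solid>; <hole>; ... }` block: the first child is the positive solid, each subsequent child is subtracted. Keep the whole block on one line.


difference() { translate([234, 235, 0]) cube([3440, 125, 2930]); translate([1149, 235, 0]) cube([773, 125, 2093]); }
translate([234, 4440, 0]) cube([3440, 125, 2930]);
translate([234, 360, 0]) cube([125, 4080, 2930]);
translate([3549, 360, 0]) cube([125, 4080, 2930]);


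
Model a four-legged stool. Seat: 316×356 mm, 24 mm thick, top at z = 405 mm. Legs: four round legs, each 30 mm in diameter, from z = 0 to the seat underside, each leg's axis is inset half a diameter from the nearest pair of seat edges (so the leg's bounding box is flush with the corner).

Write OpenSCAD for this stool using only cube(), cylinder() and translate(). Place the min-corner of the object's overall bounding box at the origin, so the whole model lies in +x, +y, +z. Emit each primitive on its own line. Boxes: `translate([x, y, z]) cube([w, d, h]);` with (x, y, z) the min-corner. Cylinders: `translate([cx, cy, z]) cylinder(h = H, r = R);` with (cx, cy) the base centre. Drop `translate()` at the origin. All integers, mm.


// leg_h = 405 - 24 = 381
translate([0, 0, 381]) cube([316, 356, 24]);
translate([15, 15, 0]) cylinder(h = 381, r = 15);
translate([301, 15, 0]) cylinder(h = 381, r = 15);
translate([15, 341, 0]) cylinder(h = 381, r = 15);
translate([301, 341, 0]) cylinder(h = 381, r = 15);


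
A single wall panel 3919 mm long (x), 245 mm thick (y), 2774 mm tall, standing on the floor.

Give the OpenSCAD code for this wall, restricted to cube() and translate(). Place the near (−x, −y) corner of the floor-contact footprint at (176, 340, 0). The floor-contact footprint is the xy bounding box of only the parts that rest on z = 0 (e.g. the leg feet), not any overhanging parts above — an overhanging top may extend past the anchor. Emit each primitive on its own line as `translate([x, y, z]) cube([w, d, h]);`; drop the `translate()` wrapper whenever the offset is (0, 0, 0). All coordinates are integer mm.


translate([176, 340, 0]) cube([3919, 245, 2774]);


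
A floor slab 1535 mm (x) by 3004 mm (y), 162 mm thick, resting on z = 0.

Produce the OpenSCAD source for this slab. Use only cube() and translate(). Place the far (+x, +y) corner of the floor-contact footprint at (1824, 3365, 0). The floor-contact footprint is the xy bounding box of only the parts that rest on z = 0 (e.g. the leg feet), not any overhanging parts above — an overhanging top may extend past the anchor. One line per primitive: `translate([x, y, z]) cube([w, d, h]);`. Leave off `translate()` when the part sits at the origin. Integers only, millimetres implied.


translate([289, 361, 0]) cube([1535, 3004, 162]);


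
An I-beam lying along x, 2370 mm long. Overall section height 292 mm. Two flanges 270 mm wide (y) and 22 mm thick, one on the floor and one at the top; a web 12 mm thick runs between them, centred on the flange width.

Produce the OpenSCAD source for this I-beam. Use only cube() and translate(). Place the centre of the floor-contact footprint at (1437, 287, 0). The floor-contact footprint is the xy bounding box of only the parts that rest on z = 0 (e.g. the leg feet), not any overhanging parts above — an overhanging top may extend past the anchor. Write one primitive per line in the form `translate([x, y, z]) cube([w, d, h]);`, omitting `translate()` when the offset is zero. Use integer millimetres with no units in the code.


translate([252, 152, 0]) cube([2370, 270, 22]);
translate([252, 281, 22]) cube([2370, 12, 248]);
translate([252, 152, 270]) cube([2370, 270, 22]);


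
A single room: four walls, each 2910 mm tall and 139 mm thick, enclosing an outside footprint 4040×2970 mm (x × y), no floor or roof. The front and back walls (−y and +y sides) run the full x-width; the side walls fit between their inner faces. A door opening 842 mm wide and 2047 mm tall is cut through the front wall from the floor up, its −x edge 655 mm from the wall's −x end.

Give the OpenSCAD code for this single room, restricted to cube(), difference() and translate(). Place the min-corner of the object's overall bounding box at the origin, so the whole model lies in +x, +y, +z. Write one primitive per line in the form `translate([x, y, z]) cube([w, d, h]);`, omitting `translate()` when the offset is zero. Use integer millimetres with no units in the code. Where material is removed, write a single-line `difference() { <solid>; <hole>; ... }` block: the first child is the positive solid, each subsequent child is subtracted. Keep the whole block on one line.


difference() { cube([4040, 139, 2910]); translate([655, 0, 0]) cube([842, 139, 2047]); }
translate([0, 2831, 0]) cube([4040, 139, 2910]);
translate([0, 139, 0]) cube([139, 2692, 2910]);
translate([3901, 139, 0]) cube([139, 2692, 2910]);


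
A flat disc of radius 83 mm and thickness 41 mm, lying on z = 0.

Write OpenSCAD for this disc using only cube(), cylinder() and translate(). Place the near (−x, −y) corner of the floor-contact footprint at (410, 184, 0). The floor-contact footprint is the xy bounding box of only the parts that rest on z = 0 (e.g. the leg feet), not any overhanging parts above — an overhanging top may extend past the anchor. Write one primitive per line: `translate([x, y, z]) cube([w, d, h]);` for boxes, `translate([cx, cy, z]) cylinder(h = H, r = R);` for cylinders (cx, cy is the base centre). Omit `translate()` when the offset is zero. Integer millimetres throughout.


translate([493, 267, 0]) cylinder(h = 41, r = 83);


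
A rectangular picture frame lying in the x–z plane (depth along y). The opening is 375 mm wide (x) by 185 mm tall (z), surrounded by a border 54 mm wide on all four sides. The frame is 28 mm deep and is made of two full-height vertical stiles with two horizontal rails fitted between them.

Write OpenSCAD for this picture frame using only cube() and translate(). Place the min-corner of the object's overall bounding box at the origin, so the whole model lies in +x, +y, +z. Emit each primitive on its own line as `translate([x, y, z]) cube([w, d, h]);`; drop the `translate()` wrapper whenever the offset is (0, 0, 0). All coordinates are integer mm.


cube([54, 28, 293]);
translate([429, 0, 0]) cube([54, 28, 293]);
translate([54, 0, 0]) cube([375, 28, 54]);
translate([54, 0, 239]) cube([375, 28, 54]);


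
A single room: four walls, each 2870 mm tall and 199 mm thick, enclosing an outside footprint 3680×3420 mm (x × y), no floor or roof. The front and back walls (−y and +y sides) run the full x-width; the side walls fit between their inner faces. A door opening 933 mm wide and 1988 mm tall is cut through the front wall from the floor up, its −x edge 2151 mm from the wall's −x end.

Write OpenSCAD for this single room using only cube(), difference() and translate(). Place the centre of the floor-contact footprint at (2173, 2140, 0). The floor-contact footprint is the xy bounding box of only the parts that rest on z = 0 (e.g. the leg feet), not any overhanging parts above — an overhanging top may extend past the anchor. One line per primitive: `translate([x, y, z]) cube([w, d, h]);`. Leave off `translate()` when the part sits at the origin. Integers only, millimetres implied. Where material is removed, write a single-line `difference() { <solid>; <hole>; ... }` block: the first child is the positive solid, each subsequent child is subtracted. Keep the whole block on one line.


difference() { translate([333, 430, 0]) cube([3680, 199, 2870]); translate([2484, 430, 0]) cube([933, 199, 1988]); }
translate([333, 3651, 0]) cube([3680, 199, 2870]);
translate([333, 629, 0]) cube([199, 3022, 2870]);
translate([3814, 629, 0]) cube([199, 3022, 2870]);


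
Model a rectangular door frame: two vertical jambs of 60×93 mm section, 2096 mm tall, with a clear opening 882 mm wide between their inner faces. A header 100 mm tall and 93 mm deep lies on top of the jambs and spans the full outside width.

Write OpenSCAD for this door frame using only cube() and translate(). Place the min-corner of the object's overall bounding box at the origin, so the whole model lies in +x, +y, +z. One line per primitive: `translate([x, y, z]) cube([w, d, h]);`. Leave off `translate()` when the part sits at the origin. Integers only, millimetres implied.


cube([60, 93, 2096]);
translate([942, 0, 0]) cube([60, 93, 2096]);
translate([0, 0, 2096]) cube([1002, 93, 100]);


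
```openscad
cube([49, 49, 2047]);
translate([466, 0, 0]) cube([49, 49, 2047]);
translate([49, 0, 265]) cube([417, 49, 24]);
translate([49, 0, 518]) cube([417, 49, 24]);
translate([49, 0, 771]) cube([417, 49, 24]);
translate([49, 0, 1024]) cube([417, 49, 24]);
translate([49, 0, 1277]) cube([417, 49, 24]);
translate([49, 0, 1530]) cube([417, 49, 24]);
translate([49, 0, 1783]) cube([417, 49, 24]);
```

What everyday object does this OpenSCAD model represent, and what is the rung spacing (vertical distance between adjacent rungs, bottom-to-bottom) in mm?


A ladder. The rung spacing is 253 mm.

Two tall 49×49 posts with 7 short bars between them — a ladder. Adjacent rungs sit at z = 265 and z = 518, so the spacing is 518 − 265 = 253 mm.


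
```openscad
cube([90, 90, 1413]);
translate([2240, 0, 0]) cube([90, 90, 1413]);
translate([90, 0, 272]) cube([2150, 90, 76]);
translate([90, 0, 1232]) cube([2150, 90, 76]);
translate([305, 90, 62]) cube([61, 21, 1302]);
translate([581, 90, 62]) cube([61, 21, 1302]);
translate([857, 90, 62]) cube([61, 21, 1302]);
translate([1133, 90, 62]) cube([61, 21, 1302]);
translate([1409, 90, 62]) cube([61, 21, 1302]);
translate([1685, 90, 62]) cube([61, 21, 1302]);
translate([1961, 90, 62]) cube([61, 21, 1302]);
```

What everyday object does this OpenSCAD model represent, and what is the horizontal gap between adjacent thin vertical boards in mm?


A fence section. The picket gap is 215 mm.

Two posts, two rails, 7 pickets — a fence section. Span 2150 mm holds 7 pickets of 61 mm with 8 equal gaps: ⌊(2150 − 7·61) / 8⌋ = 215 mm.


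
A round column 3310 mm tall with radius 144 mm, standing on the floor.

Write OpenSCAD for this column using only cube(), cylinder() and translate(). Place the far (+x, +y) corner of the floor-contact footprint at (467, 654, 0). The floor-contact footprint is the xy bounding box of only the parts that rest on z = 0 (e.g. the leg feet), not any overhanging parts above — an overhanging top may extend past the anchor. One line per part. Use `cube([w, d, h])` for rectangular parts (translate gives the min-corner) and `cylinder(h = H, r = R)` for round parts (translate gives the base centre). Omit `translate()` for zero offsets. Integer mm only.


translate([323, 510, 0]) cylinder(h = 3310, r = 144);


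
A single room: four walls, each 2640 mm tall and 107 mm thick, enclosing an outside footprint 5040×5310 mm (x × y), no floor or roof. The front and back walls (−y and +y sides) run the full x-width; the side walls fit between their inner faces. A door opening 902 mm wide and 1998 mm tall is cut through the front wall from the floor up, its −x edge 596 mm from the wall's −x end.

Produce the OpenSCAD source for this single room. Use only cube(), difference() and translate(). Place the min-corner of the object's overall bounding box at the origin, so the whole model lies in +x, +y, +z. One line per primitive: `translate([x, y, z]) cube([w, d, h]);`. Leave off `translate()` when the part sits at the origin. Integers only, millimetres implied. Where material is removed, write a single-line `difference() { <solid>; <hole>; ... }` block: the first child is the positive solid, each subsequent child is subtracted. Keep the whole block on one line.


difference() { cube([5040, 107, 2640]); translate([596, 0, 0]) cube([902, 107, 1998]); }
translate([0, 5203, 0]) cube([5040, 107, 2640]);
translate([0, 107, 0]) cube([107, 5096, 2640]);
translate([4933, 107, 0]) cube([107, 5096, 2640]);


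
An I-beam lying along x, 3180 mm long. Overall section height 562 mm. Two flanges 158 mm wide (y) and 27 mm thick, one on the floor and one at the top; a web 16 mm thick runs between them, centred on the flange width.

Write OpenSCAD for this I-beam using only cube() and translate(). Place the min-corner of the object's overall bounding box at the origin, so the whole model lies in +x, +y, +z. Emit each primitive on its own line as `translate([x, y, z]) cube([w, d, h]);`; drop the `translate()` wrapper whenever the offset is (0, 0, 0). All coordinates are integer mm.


cube([3180, 158, 27]);
translate([0, 71, 27]) cube([3180, 16, 508]);
translate([0, 0, 535]) cube([3180, 158, 27]);


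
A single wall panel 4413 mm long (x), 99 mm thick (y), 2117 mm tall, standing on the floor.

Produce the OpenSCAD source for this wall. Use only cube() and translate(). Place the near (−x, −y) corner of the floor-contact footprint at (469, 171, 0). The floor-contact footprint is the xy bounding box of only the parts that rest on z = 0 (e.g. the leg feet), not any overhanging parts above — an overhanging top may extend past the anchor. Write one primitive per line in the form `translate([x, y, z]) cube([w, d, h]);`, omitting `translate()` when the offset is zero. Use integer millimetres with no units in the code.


translate([469, 171, 0]) cube([4413, 99, 2117]);


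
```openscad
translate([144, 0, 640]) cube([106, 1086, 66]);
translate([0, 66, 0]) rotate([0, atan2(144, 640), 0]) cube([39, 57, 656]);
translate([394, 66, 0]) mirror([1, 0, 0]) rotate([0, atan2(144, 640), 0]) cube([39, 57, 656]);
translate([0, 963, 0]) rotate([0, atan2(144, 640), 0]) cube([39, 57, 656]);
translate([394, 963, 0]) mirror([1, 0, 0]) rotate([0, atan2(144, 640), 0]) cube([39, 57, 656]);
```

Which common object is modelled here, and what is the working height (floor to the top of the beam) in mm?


A sawhorse. The overall height is 706 mm.

A beam across two mirrored pairs of raked legs — a sawhorse. The beam's underside is at z = 640 (matching the legs' vertical rise in atan2(144, 640)) and the beam is 66 mm tall, so its top is at 640 + 66 = 706 mm. The raked legs top out at the beam's underside, so that is the highest point.


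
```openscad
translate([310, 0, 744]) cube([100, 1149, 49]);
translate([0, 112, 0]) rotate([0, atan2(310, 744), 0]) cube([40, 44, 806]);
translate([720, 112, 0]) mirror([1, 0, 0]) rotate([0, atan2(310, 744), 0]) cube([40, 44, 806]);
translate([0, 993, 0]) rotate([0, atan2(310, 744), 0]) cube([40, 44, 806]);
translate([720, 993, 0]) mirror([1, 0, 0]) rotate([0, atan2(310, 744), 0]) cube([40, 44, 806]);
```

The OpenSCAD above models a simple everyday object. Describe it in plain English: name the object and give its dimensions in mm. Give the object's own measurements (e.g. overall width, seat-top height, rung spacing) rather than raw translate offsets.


A sawhorse. A 100×1149×49 mm beam (x, y, z) sits on two A-frame leg pairs. Each pair is two raked legs of 40×44 mm section (44 mm along y) splaying symmetrically in x. Each leg rises 744 mm vertically over 310 mm of horizontal reach and is 806 mm long along its own axis. Every leg's outer bottom edge rests on the floor and its outer top edge meets a bottom edge of the beam — the left legs (tilting toward +x) meet the beam's −x bottom edge, the right legs (their mirror images, tilting toward −x) meet its +x bottom edge — so the leg tops tuck under the beam, the beam's underside is 744 mm above the floor, and the feet are 720 mm apart outside-to-outside with the beam centred between them. The two leg pairs are set in 112 mm from either end of the beam.


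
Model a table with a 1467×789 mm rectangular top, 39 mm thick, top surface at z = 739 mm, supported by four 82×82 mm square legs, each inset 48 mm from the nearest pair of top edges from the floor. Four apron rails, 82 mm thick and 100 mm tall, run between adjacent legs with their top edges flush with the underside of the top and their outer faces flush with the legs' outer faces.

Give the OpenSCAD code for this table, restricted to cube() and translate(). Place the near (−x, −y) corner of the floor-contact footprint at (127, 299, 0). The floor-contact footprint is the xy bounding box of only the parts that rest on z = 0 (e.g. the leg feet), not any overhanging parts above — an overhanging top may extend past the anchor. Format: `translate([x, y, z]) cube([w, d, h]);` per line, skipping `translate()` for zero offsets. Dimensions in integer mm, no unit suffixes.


translate([79, 251, 700]) cube([1467, 789, 39]);
translate([127, 299, 0]) cube([82, 82, 700]);
translate([1416, 299, 0]) cube([82, 82, 700]);
translate([127, 910, 0]) cube([82, 82, 700]);
translate([1416, 910, 0]) cube([82, 82, 700]);
translate([209, 299, 600]) cube([1207, 82, 100]);
translate([209, 910, 600]) cube([1207, 82, 100]);
translate([127, 381, 600]) cube([82, 529, 100]);
translate([1416, 381, 600]) cube([82, 529, 100]);


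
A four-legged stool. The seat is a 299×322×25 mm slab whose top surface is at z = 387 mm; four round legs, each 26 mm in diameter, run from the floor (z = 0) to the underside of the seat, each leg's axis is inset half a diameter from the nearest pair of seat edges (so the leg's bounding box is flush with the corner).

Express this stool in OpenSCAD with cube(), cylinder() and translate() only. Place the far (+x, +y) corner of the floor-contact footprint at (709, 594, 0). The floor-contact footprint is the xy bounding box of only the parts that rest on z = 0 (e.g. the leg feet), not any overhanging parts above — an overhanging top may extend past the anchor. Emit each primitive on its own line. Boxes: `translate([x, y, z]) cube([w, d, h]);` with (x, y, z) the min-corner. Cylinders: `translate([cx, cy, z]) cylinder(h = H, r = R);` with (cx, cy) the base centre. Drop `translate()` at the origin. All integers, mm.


translate([410, 272, 362]) cube([299, 322, 25]);
translate([423, 285, 0]) cylinder(h = 362, r = 13);
translate([696, 285, 0]) cylinder(h = 362, r = 13);
translate([423, 581, 0]) cylinder(h = 362, r = 13);
translate([696, 581, 0]) cylinder(h = 362, r = 13);


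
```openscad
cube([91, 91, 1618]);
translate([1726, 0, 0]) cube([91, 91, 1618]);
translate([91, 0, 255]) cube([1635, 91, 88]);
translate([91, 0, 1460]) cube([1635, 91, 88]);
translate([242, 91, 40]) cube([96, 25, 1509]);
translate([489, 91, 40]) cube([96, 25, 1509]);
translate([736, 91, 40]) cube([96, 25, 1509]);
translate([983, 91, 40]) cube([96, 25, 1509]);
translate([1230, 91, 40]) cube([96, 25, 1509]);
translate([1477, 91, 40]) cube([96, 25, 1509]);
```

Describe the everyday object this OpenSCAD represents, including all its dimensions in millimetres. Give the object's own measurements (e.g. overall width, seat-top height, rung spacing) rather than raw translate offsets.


A fence section. Two 91×91 mm posts, 1618 mm tall, stand on the floor with a clear span of 1635 mm between their inner faces. Two horizontal rails of 91×88 mm section span the gap between the posts with their undersides at z = 255 mm and z = 1460 mm, flush with the posts' −y face. 6 pickets, each 96 mm wide, 25 mm thick and 1509 mm tall, are fixed to the +y face of the rails with their bottoms at z = 40 mm, spaced across the span with a 151 mm gap after the −x post and between neighbouring pickets, with 153 mm left before the +x post.
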